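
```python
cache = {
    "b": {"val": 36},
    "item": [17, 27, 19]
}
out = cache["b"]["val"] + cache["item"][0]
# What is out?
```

Trace (tracking out):
cache = {'b': {'val': 36}, 'item': [17, 27, 19]}  # -> cache = {'b': {'val': 36}, 'item': [17, 27, 19]}
out = cache['b']['val'] + cache['item'][0]  # -> out = 53

Answer: 53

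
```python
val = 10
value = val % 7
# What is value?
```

Trace (tracking value):
val = 10  # -> val = 10
value = val % 7  # -> value = 3

Answer: 3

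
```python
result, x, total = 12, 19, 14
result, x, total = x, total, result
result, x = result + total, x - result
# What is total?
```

Trace (tracking total):
result, x, total = (12, 19, 14)  # -> result = 12, x = 19, total = 14
result, x, total = (x, total, result)  # -> result = 19, x = 14, total = 12
result, x = (result + total, x - result)  # -> result = 31, x = -5

Answer: 12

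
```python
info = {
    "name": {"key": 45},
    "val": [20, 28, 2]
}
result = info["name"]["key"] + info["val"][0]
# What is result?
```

Trace (tracking result):
info = {'name': {'key': 45}, 'val': [20, 28, 2]}  # -> info = {'name': {'key': 45}, 'val': [20, 28, 2]}
result = info['name']['key'] + info['val'][0]  # -> result = 65

Answer: 65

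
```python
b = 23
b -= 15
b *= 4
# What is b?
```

Answer: 32

Derivation:
Trace (tracking b):
b = 23  # -> b = 23
b -= 15  # -> b = 8
b *= 4  # -> b = 32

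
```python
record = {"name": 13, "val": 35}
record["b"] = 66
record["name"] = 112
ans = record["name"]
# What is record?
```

Trace (tracking record):
record = {'name': 13, 'val': 35}  # -> record = {'name': 13, 'val': 35}
record['b'] = 66  # -> record = {'name': 13, 'val': 35, 'b': 66}
record['name'] = 112  # -> record = {'name': 112, 'val': 35, 'b': 66}
ans = record['name']  # -> ans = 112

Answer: {'name': 112, 'val': 35, 'b': 66}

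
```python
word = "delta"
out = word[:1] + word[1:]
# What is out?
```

Answer: 'delta'

Derivation:
Trace (tracking out):
word = 'delta'  # -> word = 'delta'
out = word[:1] + word[1:]  # -> out = 'delta'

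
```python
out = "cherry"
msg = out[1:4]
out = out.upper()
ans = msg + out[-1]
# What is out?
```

Answer: 'CHERRY'

Derivation:
Trace (tracking out):
out = 'cherry'  # -> out = 'cherry'
msg = out[1:4]  # -> msg = 'her'
out = out.upper()  # -> out = 'CHERRY'
ans = msg + out[-1]  # -> ans = 'herY'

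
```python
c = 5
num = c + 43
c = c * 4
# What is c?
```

Trace (tracking c):
c = 5  # -> c = 5
num = c + 43  # -> num = 48
c = c * 4  # -> c = 20

Answer: 20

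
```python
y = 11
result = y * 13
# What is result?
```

Answer: 143

Derivation:
Trace (tracking result):
y = 11  # -> y = 11
result = y * 13  # -> result = 143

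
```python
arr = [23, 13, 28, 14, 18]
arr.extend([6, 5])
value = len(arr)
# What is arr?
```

Trace (tracking arr):
arr = [23, 13, 28, 14, 18]  # -> arr = [23, 13, 28, 14, 18]
arr.extend([6, 5])  # -> arr = [23, 13, 28, 14, 18, 6, 5]
value = len(arr)  # -> value = 7

Answer: [23, 13, 28, 14, 18, 6, 5]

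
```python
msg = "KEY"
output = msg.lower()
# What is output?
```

Answer: 'key'

Derivation:
Trace (tracking output):
msg = 'KEY'  # -> msg = 'KEY'
output = msg.lower()  # -> output = 'key'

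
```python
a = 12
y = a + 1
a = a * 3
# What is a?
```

Answer: 36

Derivation:
Trace (tracking a):
a = 12  # -> a = 12
y = a + 1  # -> y = 13
a = a * 3  # -> a = 36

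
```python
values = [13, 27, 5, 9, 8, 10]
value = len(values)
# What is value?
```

Trace (tracking value):
values = [13, 27, 5, 9, 8, 10]  # -> values = [13, 27, 5, 9, 8, 10]
value = len(values)  # -> value = 6

Answer: 6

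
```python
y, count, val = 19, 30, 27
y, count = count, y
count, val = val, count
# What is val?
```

Trace (tracking val):
y, count, val = (19, 30, 27)  # -> y = 19, count = 30, val = 27
y, count = (count, y)  # -> y = 30, count = 19
count, val = (val, count)  # -> count = 27, val = 19

Answer: 19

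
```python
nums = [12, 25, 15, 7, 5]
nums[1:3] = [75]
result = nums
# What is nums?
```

Trace (tracking nums):
nums = [12, 25, 15, 7, 5]  # -> nums = [12, 25, 15, 7, 5]
nums[1:3] = [75]  # -> nums = [12, 75, 7, 5]
result = nums  # -> result = [12, 75, 7, 5]

Answer: [12, 75, 7, 5]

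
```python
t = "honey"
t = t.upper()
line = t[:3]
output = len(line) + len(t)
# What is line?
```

Answer: 'HON'

Derivation:
Trace (tracking line):
t = 'honey'  # -> t = 'honey'
t = t.upper()  # -> t = 'HONEY'
line = t[:3]  # -> line = 'HON'
output = len(line) + len(t)  # -> output = 8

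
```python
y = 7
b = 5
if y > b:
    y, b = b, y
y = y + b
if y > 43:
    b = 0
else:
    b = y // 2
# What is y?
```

Answer: 12

Derivation:
Trace (tracking y):
y = 7  # -> y = 7
b = 5  # -> b = 5
if y > b:  # condition is True
    y, b = (b, y)  # -> y = 5, b = 7
y = y + b  # -> y = 12
if y > 43:  # condition is False
else:
    b = y // 2  # -> b = 6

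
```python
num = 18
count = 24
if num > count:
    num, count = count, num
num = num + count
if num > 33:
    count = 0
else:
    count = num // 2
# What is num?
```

Answer: 42

Derivation:
Trace (tracking num):
num = 18  # -> num = 18
count = 24  # -> count = 24
if num > count:  # condition is False
num = num + count  # -> num = 42
if num > 33:  # condition is True
    count = 0  # -> count = 0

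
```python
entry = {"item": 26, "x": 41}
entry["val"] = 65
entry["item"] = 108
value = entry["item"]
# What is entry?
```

Answer: {'item': 108, 'x': 41, 'val': 65}

Derivation:
Trace (tracking entry):
entry = {'item': 26, 'x': 41}  # -> entry = {'item': 26, 'x': 41}
entry['val'] = 65  # -> entry = {'item': 26, 'x': 41, 'val': 65}
entry['item'] = 108  # -> entry = {'item': 108, 'x': 41, 'val': 65}
value = entry['item']  # -> value = 108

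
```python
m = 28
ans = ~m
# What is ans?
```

Trace (tracking ans):
m = 28  # -> m = 28
ans = ~m  # -> ans = -29

Answer: -29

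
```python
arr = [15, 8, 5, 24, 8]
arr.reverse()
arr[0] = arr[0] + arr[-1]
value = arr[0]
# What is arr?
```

Trace (tracking arr):
arr = [15, 8, 5, 24, 8]  # -> arr = [15, 8, 5, 24, 8]
arr.reverse()  # -> arr = [8, 24, 5, 8, 15]
arr[0] = arr[0] + arr[-1]  # -> arr = [23, 24, 5, 8, 15]
value = arr[0]  # -> value = 23

Answer: [23, 24, 5, 8, 15]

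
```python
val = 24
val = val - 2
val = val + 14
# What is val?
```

Trace (tracking val):
val = 24  # -> val = 24
val = val - 2  # -> val = 22
val = val + 14  # -> val = 36

Answer: 36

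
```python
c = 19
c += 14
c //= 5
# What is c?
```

Trace (tracking c):
c = 19  # -> c = 19
c += 14  # -> c = 33
c //= 5  # -> c = 6

Answer: 6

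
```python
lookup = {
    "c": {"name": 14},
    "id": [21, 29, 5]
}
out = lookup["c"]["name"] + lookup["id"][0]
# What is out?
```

Answer: 35

Derivation:
Trace (tracking out):
lookup = {'c': {'name': 14}, 'id': [21, 29, 5]}  # -> lookup = {'c': {'name': 14}, 'id': [21, 29, 5]}
out = lookup['c']['name'] + lookup['id'][0]  # -> out = 35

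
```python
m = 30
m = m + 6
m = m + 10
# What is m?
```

Answer: 46

Derivation:
Trace (tracking m):
m = 30  # -> m = 30
m = m + 6  # -> m = 36
m = m + 10  # -> m = 46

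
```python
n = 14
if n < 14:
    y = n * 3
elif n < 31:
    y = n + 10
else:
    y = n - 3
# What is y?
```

Answer: 24

Derivation:
Trace (tracking y):
n = 14  # -> n = 14
if n < 14:  # condition is False
elif n < 31:  # condition is True
    y = n + 10  # -> y = 24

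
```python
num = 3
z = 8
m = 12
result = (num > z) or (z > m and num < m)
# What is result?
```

Answer: False

Derivation:
Trace (tracking result):
num = 3  # -> num = 3
z = 8  # -> z = 8
m = 12  # -> m = 12
result = num > z or (z > m and num < m)  # -> result = False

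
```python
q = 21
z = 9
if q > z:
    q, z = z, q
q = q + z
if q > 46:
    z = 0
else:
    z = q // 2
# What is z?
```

Answer: 15

Derivation:
Trace (tracking z):
q = 21  # -> q = 21
z = 9  # -> z = 9
if q > z:  # condition is True
    q, z = (z, q)  # -> q = 9, z = 21
q = q + z  # -> q = 30
if q > 46:  # condition is False
else:
    z = q // 2  # -> z = 15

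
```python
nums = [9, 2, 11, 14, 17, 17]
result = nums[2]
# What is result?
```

Trace (tracking result):
nums = [9, 2, 11, 14, 17, 17]  # -> nums = [9, 2, 11, 14, 17, 17]
result = nums[2]  # -> result = 11

Answer: 11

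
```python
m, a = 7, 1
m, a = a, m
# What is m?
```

Trace (tracking m):
m, a = (7, 1)  # -> m = 7, a = 1
m, a = (a, m)  # -> m = 1, a = 7

Answer: 1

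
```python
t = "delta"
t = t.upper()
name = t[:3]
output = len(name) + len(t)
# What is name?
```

Answer: 'DEL'

Derivation:
Trace (tracking name):
t = 'delta'  # -> t = 'delta'
t = t.upper()  # -> t = 'DELTA'
name = t[:3]  # -> name = 'DEL'
output = len(name) + len(t)  # -> output = 8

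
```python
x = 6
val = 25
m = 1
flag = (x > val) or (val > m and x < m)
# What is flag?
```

Answer: False

Derivation:
Trace (tracking flag):
x = 6  # -> x = 6
val = 25  # -> val = 25
m = 1  # -> m = 1
flag = x > val or (val > m and x < m)  # -> flag = False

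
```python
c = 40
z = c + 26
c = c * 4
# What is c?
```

Answer: 160

Derivation:
Trace (tracking c):
c = 40  # -> c = 40
z = c + 26  # -> z = 66
c = c * 4  # -> c = 160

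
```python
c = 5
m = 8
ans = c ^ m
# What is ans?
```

Answer: 13

Derivation:
Trace (tracking ans):
c = 5  # -> c = 5
m = 8  # -> m = 8
ans = c ^ m  # -> ans = 13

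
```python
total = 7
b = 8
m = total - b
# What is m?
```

Trace (tracking m):
total = 7  # -> total = 7
b = 8  # -> b = 8
m = total - b  # -> m = -1

Answer: -1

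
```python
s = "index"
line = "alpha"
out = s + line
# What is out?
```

Trace (tracking out):
s = 'index'  # -> s = 'index'
line = 'alpha'  # -> line = 'alpha'
out = s + line  # -> out = 'indexalpha'

Answer: 'indexalpha'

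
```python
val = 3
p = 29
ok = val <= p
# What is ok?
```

Answer: True

Derivation:
Trace (tracking ok):
val = 3  # -> val = 3
p = 29  # -> p = 29
ok = val <= p  # -> ok = True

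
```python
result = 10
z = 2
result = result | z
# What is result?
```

Trace (tracking result):
result = 10  # -> result = 10
z = 2  # -> z = 2
result = result | z  # -> result = 10

Answer: 10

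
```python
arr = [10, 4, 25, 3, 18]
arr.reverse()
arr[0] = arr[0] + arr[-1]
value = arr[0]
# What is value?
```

Trace (tracking value):
arr = [10, 4, 25, 3, 18]  # -> arr = [10, 4, 25, 3, 18]
arr.reverse()  # -> arr = [18, 3, 25, 4, 10]
arr[0] = arr[0] + arr[-1]  # -> arr = [28, 3, 25, 4, 10]
value = arr[0]  # -> value = 28

Answer: 28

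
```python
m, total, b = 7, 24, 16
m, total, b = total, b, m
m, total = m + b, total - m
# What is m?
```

Trace (tracking m):
m, total, b = (7, 24, 16)  # -> m = 7, total = 24, b = 16
m, total, b = (total, b, m)  # -> m = 24, total = 16, b = 7
m, total = (m + b, total - m)  # -> m = 31, total = -8

Answer: 31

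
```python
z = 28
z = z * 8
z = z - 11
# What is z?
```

Answer: 213

Derivation:
Trace (tracking z):
z = 28  # -> z = 28
z = z * 8  # -> z = 224
z = z - 11  # -> z = 213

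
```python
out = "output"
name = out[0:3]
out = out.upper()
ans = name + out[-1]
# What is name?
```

Trace (tracking name):
out = 'output'  # -> out = 'output'
name = out[0:3]  # -> name = 'out'
out = out.upper()  # -> out = 'OUTPUT'
ans = name + out[-1]  # -> ans = 'outT'

Answer: 'out'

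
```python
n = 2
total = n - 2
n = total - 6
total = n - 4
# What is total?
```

Answer: -10

Derivation:
Trace (tracking total):
n = 2  # -> n = 2
total = n - 2  # -> total = 0
n = total - 6  # -> n = -6
total = n - 4  # -> total = -10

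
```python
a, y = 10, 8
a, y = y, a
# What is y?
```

Answer: 10

Derivation:
Trace (tracking y):
a, y = (10, 8)  # -> a = 10, y = 8
a, y = (y, a)  # -> a = 8, y = 10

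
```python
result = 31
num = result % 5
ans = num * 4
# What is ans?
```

Answer: 4

Derivation:
Trace (tracking ans):
result = 31  # -> result = 31
num = result % 5  # -> num = 1
ans = num * 4  # -> ans = 4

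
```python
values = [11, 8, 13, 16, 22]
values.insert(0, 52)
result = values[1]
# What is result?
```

Answer: 11

Derivation:
Trace (tracking result):
values = [11, 8, 13, 16, 22]  # -> values = [11, 8, 13, 16, 22]
values.insert(0, 52)  # -> values = [52, 11, 8, 13, 16, 22]
result = values[1]  # -> result = 11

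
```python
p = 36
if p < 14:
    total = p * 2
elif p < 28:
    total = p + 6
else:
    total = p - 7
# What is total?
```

Answer: 29

Derivation:
Trace (tracking total):
p = 36  # -> p = 36
if p < 14:  # condition is False
elif p < 28:  # condition is False
else:
    total = p - 7  # -> total = 29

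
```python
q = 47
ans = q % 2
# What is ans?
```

Trace (tracking ans):
q = 47  # -> q = 47
ans = q % 2  # -> ans = 1

Answer: 1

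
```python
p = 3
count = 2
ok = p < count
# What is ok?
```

Answer: False

Derivation:
Trace (tracking ok):
p = 3  # -> p = 3
count = 2  # -> count = 2
ok = p < count  # -> ok = False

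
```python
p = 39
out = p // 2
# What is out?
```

Trace (tracking out):
p = 39  # -> p = 39
out = p // 2  # -> out = 19

Answer: 19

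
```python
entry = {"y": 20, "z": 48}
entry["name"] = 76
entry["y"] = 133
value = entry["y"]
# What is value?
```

Answer: 133

Derivation:
Trace (tracking value):
entry = {'y': 20, 'z': 48}  # -> entry = {'y': 20, 'z': 48}
entry['name'] = 76  # -> entry = {'y': 20, 'z': 48, 'name': 76}
entry['y'] = 133  # -> entry = {'y': 133, 'z': 48, 'name': 76}
value = entry['y']  # -> value = 133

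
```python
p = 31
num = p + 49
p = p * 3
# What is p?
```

Trace (tracking p):
p = 31  # -> p = 31
num = p + 49  # -> num = 80
p = p * 3  # -> p = 93

Answer: 93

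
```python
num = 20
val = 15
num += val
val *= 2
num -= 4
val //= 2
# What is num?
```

Answer: 31

Derivation:
Trace (tracking num):
num = 20  # -> num = 20
val = 15  # -> val = 15
num += val  # -> num = 35
val *= 2  # -> val = 30
num -= 4  # -> num = 31
val //= 2  # -> val = 15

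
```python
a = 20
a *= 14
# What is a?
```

Answer: 280

Derivation:
Trace (tracking a):
a = 20  # -> a = 20
a *= 14  # -> a = 280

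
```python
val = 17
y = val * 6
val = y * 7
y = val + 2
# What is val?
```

Trace (tracking val):
val = 17  # -> val = 17
y = val * 6  # -> y = 102
val = y * 7  # -> val = 714
y = val + 2  # -> y = 716

Answer: 714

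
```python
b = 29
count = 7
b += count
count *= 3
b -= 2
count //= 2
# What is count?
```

Trace (tracking count):
b = 29  # -> b = 29
count = 7  # -> count = 7
b += count  # -> b = 36
count *= 3  # -> count = 21
b -= 2  # -> b = 34
count //= 2  # -> count = 10

Answer: 10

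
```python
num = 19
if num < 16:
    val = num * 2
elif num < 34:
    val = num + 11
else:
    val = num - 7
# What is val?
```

Answer: 30

Derivation:
Trace (tracking val):
num = 19  # -> num = 19
if num < 16:  # condition is False
elif num < 34:  # condition is True
    val = num + 11  # -> val = 30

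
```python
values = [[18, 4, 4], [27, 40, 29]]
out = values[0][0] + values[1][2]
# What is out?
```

Answer: 47

Derivation:
Trace (tracking out):
values = [[18, 4, 4], [27, 40, 29]]  # -> values = [[18, 4, 4], [27, 40, 29]]
out = values[0][0] + values[1][2]  # -> out = 47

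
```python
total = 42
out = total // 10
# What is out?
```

Trace (tracking out):
total = 42  # -> total = 42
out = total // 10  # -> out = 4

Answer: 4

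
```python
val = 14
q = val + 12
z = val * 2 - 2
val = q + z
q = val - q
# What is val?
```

Answer: 52

Derivation:
Trace (tracking val):
val = 14  # -> val = 14
q = val + 12  # -> q = 26
z = val * 2 - 2  # -> z = 26
val = q + z  # -> val = 52
q = val - q  # -> q = 26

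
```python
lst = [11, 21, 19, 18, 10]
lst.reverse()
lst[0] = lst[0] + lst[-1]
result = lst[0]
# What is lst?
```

Trace (tracking lst):
lst = [11, 21, 19, 18, 10]  # -> lst = [11, 21, 19, 18, 10]
lst.reverse()  # -> lst = [10, 18, 19, 21, 11]
lst[0] = lst[0] + lst[-1]  # -> lst = [21, 18, 19, 21, 11]
result = lst[0]  # -> result = 21

Answer: [21, 18, 19, 21, 11]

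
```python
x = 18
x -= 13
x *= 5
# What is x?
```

Answer: 25

Derivation:
Trace (tracking x):
x = 18  # -> x = 18
x -= 13  # -> x = 5
x *= 5  # -> x = 25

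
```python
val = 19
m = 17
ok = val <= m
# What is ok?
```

Trace (tracking ok):
val = 19  # -> val = 19
m = 17  # -> m = 17
ok = val <= m  # -> ok = False

Answer: False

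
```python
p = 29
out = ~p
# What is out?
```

Answer: -30

Derivation:
Trace (tracking out):
p = 29  # -> p = 29
out = ~p  # -> out = -30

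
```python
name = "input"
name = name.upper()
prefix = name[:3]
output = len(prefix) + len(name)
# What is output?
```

Trace (tracking output):
name = 'input'  # -> name = 'input'
name = name.upper()  # -> name = 'INPUT'
prefix = name[:3]  # -> prefix = 'INP'
output = len(prefix) + len(name)  # -> output = 8

Answer: 8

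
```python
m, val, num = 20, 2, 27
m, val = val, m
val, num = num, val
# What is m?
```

Trace (tracking m):
m, val, num = (20, 2, 27)  # -> m = 20, val = 2, num = 27
m, val = (val, m)  # -> m = 2, val = 20
val, num = (num, val)  # -> val = 27, num = 20

Answer: 2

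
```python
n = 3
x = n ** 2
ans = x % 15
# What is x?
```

Trace (tracking x):
n = 3  # -> n = 3
x = n ** 2  # -> x = 9
ans = x % 15  # -> ans = 9

Answer: 9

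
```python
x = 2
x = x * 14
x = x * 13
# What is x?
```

Trace (tracking x):
x = 2  # -> x = 2
x = x * 14  # -> x = 28
x = x * 13  # -> x = 364

Answer: 364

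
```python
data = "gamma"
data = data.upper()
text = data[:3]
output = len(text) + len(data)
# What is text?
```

Answer: 'GAM'

Derivation:
Trace (tracking text):
data = 'gamma'  # -> data = 'gamma'
data = data.upper()  # -> data = 'GAMMA'
text = data[:3]  # -> text = 'GAM'
output = len(text) + len(data)  # -> output = 8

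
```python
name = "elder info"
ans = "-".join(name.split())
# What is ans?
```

Answer: 'elder-info'

Derivation:
Trace (tracking ans):
name = 'elder info'  # -> name = 'elder info'
ans = '-'.join(name.split())  # -> ans = 'elder-info'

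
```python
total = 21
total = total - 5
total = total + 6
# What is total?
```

Answer: 22

Derivation:
Trace (tracking total):
total = 21  # -> total = 21
total = total - 5  # -> total = 16
total = total + 6  # -> total = 22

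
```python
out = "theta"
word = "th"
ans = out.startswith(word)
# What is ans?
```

Trace (tracking ans):
out = 'theta'  # -> out = 'theta'
word = 'th'  # -> word = 'th'
ans = out.startswith(word)  # -> ans = True

Answer: True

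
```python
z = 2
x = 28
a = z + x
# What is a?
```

Answer: 30

Derivation:
Trace (tracking a):
z = 2  # -> z = 2
x = 28  # -> x = 28
a = z + x  # -> a = 30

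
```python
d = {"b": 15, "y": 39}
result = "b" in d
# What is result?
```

Trace (tracking result):
d = {'b': 15, 'y': 39}  # -> d = {'b': 15, 'y': 39}
result = 'b' in d  # -> result = True

Answer: True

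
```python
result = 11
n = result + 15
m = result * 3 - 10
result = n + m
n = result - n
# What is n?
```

Trace (tracking n):
result = 11  # -> result = 11
n = result + 15  # -> n = 26
m = result * 3 - 10  # -> m = 23
result = n + m  # -> result = 49
n = result - n  # -> n = 23

Answer: 23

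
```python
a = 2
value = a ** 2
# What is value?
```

Answer: 4

Derivation:
Trace (tracking value):
a = 2  # -> a = 2
value = a ** 2  # -> value = 4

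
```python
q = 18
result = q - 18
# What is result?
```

Answer: 0

Derivation:
Trace (tracking result):
q = 18  # -> q = 18
result = q - 18  # -> result = 0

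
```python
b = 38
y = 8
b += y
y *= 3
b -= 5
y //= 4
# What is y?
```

Trace (tracking y):
b = 38  # -> b = 38
y = 8  # -> y = 8
b += y  # -> b = 46
y *= 3  # -> y = 24
b -= 5  # -> b = 41
y //= 4  # -> y = 6

Answer: 6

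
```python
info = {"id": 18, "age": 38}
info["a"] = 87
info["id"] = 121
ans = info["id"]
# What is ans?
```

Answer: 121

Derivation:
Trace (tracking ans):
info = {'id': 18, 'age': 38}  # -> info = {'id': 18, 'age': 38}
info['a'] = 87  # -> info = {'id': 18, 'age': 38, 'a': 87}
info['id'] = 121  # -> info = {'id': 121, 'age': 38, 'a': 87}
ans = info['id']  # -> ans = 121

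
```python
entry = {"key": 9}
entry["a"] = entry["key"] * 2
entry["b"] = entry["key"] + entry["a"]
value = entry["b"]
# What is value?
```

Answer: 27

Derivation:
Trace (tracking value):
entry = {'key': 9}  # -> entry = {'key': 9}
entry['a'] = entry['key'] * 2  # -> entry = {'key': 9, 'a': 18}
entry['b'] = entry['key'] + entry['a']  # -> entry = {'key': 9, 'a': 18, 'b': 27}
value = entry['b']  # -> value = 27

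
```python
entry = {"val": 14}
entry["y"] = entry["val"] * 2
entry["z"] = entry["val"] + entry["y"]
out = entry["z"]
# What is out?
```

Answer: 42

Derivation:
Trace (tracking out):
entry = {'val': 14}  # -> entry = {'val': 14}
entry['y'] = entry['val'] * 2  # -> entry = {'val': 14, 'y': 28}
entry['z'] = entry['val'] + entry['y']  # -> entry = {'val': 14, 'y': 28, 'z': 42}
out = entry['z']  # -> out = 42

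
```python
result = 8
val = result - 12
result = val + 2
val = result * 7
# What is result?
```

Answer: -2

Derivation:
Trace (tracking result):
result = 8  # -> result = 8
val = result - 12  # -> val = -4
result = val + 2  # -> result = -2
val = result * 7  # -> val = -14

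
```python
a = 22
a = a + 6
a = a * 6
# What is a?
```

Trace (tracking a):
a = 22  # -> a = 22
a = a + 6  # -> a = 28
a = a * 6  # -> a = 168

Answer: 168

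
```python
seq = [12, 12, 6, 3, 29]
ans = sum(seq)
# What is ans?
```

Trace (tracking ans):
seq = [12, 12, 6, 3, 29]  # -> seq = [12, 12, 6, 3, 29]
ans = sum(seq)  # -> ans = 62

Answer: 62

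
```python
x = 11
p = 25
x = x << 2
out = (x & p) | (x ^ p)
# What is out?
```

Trace (tracking out):
x = 11  # -> x = 11
p = 25  # -> p = 25
x = x << 2  # -> x = 44
out = x & p | x ^ p  # -> out = 61

Answer: 61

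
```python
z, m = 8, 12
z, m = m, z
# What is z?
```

Answer: 12

Derivation:
Trace (tracking z):
z, m = (8, 12)  # -> z = 8, m = 12
z, m = (m, z)  # -> z = 12, m = 8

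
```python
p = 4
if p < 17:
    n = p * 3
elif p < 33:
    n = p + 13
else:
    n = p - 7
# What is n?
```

Answer: 12

Derivation:
Trace (tracking n):
p = 4  # -> p = 4
if p < 17:  # condition is True
    n = p * 3  # -> n = 12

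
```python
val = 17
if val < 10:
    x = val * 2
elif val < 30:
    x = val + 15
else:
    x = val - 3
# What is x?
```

Trace (tracking x):
val = 17  # -> val = 17
if val < 10:  # condition is False
elif val < 30:  # condition is True
    x = val + 15  # -> x = 32

Answer: 32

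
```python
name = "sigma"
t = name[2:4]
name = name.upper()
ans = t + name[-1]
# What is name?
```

Answer: 'SIGMA'

Derivation:
Trace (tracking name):
name = 'sigma'  # -> name = 'sigma'
t = name[2:4]  # -> t = 'gm'
name = name.upper()  # -> name = 'SIGMA'
ans = t + name[-1]  # -> ans = 'gmA'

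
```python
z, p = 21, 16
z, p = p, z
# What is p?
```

Trace (tracking p):
z, p = (21, 16)  # -> z = 21, p = 16
z, p = (p, z)  # -> z = 16, p = 21

Answer: 21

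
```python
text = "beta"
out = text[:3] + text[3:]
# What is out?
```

Answer: 'beta'

Derivation:
Trace (tracking out):
text = 'beta'  # -> text = 'beta'
out = text[:3] + text[3:]  # -> out = 'beta'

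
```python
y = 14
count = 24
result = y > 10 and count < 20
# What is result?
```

Answer: False

Derivation:
Trace (tracking result):
y = 14  # -> y = 14
count = 24  # -> count = 24
result = y > 10 and count < 20  # -> result = False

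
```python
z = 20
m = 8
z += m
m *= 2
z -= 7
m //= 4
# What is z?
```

Answer: 21

Derivation:
Trace (tracking z):
z = 20  # -> z = 20
m = 8  # -> m = 8
z += m  # -> z = 28
m *= 2  # -> m = 16
z -= 7  # -> z = 21
m //= 4  # -> m = 4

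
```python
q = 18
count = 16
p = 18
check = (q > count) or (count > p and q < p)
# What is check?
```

Trace (tracking check):
q = 18  # -> q = 18
count = 16  # -> count = 16
p = 18  # -> p = 18
check = q > count or (count > p and q < p)  # -> check = True

Answer: True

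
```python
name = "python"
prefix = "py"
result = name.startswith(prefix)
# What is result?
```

Trace (tracking result):
name = 'python'  # -> name = 'python'
prefix = 'py'  # -> prefix = 'py'
result = name.startswith(prefix)  # -> result = True

Answer: True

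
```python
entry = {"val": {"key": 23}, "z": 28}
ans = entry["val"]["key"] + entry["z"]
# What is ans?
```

Answer: 51

Derivation:
Trace (tracking ans):
entry = {'val': {'key': 23}, 'z': 28}  # -> entry = {'val': {'key': 23}, 'z': 28}
ans = entry['val']['key'] + entry['z']  # -> ans = 51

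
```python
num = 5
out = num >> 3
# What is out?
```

Trace (tracking out):
num = 5  # -> num = 5
out = num >> 3  # -> out = 0

Answer: 0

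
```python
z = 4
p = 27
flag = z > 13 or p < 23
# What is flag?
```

Answer: False

Derivation:
Trace (tracking flag):
z = 4  # -> z = 4
p = 27  # -> p = 27
flag = z > 13 or p < 23  # -> flag = False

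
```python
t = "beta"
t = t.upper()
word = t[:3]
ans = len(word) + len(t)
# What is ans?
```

Trace (tracking ans):
t = 'beta'  # -> t = 'beta'
t = t.upper()  # -> t = 'BETA'
word = t[:3]  # -> word = 'BET'
ans = len(word) + len(t)  # -> ans = 7

Answer: 7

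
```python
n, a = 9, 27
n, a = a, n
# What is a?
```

Answer: 9

Derivation:
Trace (tracking a):
n, a = (9, 27)  # -> n = 9, a = 27
n, a = (a, n)  # -> n = 27, a = 9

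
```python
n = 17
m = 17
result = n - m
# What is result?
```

Trace (tracking result):
n = 17  # -> n = 17
m = 17  # -> m = 17
result = n - m  # -> result = 0

Answer: 0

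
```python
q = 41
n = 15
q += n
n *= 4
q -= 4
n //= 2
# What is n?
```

Trace (tracking n):
q = 41  # -> q = 41
n = 15  # -> n = 15
q += n  # -> q = 56
n *= 4  # -> n = 60
q -= 4  # -> q = 52
n //= 2  # -> n = 30

Answer: 30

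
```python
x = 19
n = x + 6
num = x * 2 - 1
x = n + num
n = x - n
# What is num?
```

Answer: 37

Derivation:
Trace (tracking num):
x = 19  # -> x = 19
n = x + 6  # -> n = 25
num = x * 2 - 1  # -> num = 37
x = n + num  # -> x = 62
n = x - n  # -> n = 37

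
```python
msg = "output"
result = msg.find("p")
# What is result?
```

Trace (tracking result):
msg = 'output'  # -> msg = 'output'
result = msg.find('p')  # -> result = 3

Answer: 3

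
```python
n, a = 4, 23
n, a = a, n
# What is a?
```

Trace (tracking a):
n, a = (4, 23)  # -> n = 4, a = 23
n, a = (a, n)  # -> n = 23, a = 4

Answer: 4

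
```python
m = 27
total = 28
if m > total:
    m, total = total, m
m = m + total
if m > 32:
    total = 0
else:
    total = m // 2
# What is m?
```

Trace (tracking m):
m = 27  # -> m = 27
total = 28  # -> total = 28
if m > total:  # condition is False
m = m + total  # -> m = 55
if m > 32:  # condition is True
    total = 0  # -> total = 0

Answer: 55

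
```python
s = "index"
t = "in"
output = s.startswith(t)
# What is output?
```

Answer: True

Derivation:
Trace (tracking output):
s = 'index'  # -> s = 'index'
t = 'in'  # -> t = 'in'
output = s.startswith(t)  # -> output = True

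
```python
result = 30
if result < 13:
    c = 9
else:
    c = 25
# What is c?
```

Answer: 25

Derivation:
Trace (tracking c):
result = 30  # -> result = 30
if result < 13:  # condition is False
else:
    c = 25  # -> c = 25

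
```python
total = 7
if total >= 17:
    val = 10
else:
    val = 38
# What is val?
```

Answer: 38

Derivation:
Trace (tracking val):
total = 7  # -> total = 7
if total >= 17:  # condition is False
else:
    val = 38  # -> val = 38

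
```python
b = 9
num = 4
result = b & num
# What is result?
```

Answer: 0

Derivation:
Trace (tracking result):
b = 9  # -> b = 9
num = 4  # -> num = 4
result = b & num  # -> result = 0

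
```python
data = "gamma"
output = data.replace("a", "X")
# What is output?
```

Trace (tracking output):
data = 'gamma'  # -> data = 'gamma'
output = data.replace('a', 'X')  # -> output = 'gXmmX'

Answer: 'gXmmX'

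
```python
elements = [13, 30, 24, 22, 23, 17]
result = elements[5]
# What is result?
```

Trace (tracking result):
elements = [13, 30, 24, 22, 23, 17]  # -> elements = [13, 30, 24, 22, 23, 17]
result = elements[5]  # -> result = 17

Answer: 17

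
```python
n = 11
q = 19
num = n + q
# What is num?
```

Trace (tracking num):
n = 11  # -> n = 11
q = 19  # -> q = 19
num = n + q  # -> num = 30

Answer: 30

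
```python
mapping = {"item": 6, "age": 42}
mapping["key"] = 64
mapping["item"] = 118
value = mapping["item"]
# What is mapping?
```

Trace (tracking mapping):
mapping = {'item': 6, 'age': 42}  # -> mapping = {'item': 6, 'age': 42}
mapping['key'] = 64  # -> mapping = {'item': 6, 'age': 42, 'key': 64}
mapping['item'] = 118  # -> mapping = {'item': 118, 'age': 42, 'key': 64}
value = mapping['item']  # -> value = 118

Answer: {'item': 118, 'age': 42, 'key': 64}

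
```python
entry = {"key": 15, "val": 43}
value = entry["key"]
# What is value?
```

Answer: 15

Derivation:
Trace (tracking value):
entry = {'key': 15, 'val': 43}  # -> entry = {'key': 15, 'val': 43}
value = entry['key']  # -> value = 15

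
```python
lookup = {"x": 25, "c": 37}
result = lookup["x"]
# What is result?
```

Trace (tracking result):
lookup = {'x': 25, 'c': 37}  # -> lookup = {'x': 25, 'c': 37}
result = lookup['x']  # -> result = 25

Answer: 25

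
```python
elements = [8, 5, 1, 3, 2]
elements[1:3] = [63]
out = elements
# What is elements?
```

Answer: [8, 63, 3, 2]

Derivation:
Trace (tracking elements):
elements = [8, 5, 1, 3, 2]  # -> elements = [8, 5, 1, 3, 2]
elements[1:3] = [63]  # -> elements = [8, 63, 3, 2]
out = elements  # -> out = [8, 63, 3, 2]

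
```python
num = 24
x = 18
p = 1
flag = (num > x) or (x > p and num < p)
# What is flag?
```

Trace (tracking flag):
num = 24  # -> num = 24
x = 18  # -> x = 18
p = 1  # -> p = 1
flag = num > x or (x > p and num < p)  # -> flag = True

Answer: True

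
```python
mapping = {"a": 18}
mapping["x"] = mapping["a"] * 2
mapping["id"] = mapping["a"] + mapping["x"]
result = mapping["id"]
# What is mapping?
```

Answer: {'a': 18, 'x': 36, 'id': 54}

Derivation:
Trace (tracking mapping):
mapping = {'a': 18}  # -> mapping = {'a': 18}
mapping['x'] = mapping['a'] * 2  # -> mapping = {'a': 18, 'x': 36}
mapping['id'] = mapping['a'] + mapping['x']  # -> mapping = {'a': 18, 'x': 36, 'id': 54}
result = mapping['id']  # -> result = 54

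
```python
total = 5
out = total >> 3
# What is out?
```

Trace (tracking out):
total = 5  # -> total = 5
out = total >> 3  # -> out = 0

Answer: 0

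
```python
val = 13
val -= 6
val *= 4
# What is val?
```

Trace (tracking val):
val = 13  # -> val = 13
val -= 6  # -> val = 7
val *= 4  # -> val = 28

Answer: 28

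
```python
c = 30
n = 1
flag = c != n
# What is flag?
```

Answer: True

Derivation:
Trace (tracking flag):
c = 30  # -> c = 30
n = 1  # -> n = 1
flag = c != n  # -> flag = True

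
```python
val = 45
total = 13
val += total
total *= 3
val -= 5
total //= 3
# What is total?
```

Trace (tracking total):
val = 45  # -> val = 45
total = 13  # -> total = 13
val += total  # -> val = 58
total *= 3  # -> total = 39
val -= 5  # -> val = 53
total //= 3  # -> total = 13

Answer: 13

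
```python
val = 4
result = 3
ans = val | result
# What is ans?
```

Answer: 7

Derivation:
Trace (tracking ans):
val = 4  # -> val = 4
result = 3  # -> result = 3
ans = val | result  # -> ans = 7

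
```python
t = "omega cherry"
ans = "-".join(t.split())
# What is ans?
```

Answer: 'omega-cherry'

Derivation:
Trace (tracking ans):
t = 'omega cherry'  # -> t = 'omega cherry'
ans = '-'.join(t.split())  # -> ans = 'omega-cherry'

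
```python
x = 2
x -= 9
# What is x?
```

Answer: -7

Derivation:
Trace (tracking x):
x = 2  # -> x = 2
x -= 9  # -> x = -7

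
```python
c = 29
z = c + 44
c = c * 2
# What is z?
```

Answer: 73

Derivation:
Trace (tracking z):
c = 29  # -> c = 29
z = c + 44  # -> z = 73
c = c * 2  # -> c = 58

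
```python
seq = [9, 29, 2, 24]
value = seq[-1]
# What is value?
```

Trace (tracking value):
seq = [9, 29, 2, 24]  # -> seq = [9, 29, 2, 24]
value = seq[-1]  # -> value = 24

Answer: 24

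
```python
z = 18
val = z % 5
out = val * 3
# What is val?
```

Answer: 3

Derivation:
Trace (tracking val):
z = 18  # -> z = 18
val = z % 5  # -> val = 3
out = val * 3  # -> out = 9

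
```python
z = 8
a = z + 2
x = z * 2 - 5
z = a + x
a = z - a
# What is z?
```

Trace (tracking z):
z = 8  # -> z = 8
a = z + 2  # -> a = 10
x = z * 2 - 5  # -> x = 11
z = a + x  # -> z = 21
a = z - a  # -> a = 11

Answer: 21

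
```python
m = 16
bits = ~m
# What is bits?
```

Answer: -17

Derivation:
Trace (tracking bits):
m = 16  # -> m = 16
bits = ~m  # -> bits = -17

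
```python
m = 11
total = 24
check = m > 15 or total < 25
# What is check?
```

Trace (tracking check):
m = 11  # -> m = 11
total = 24  # -> total = 24
check = m > 15 or total < 25  # -> check = True

Answer: True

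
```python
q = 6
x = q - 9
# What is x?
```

Trace (tracking x):
q = 6  # -> q = 6
x = q - 9  # -> x = -3

Answer: -3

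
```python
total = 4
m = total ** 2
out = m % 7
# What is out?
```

Trace (tracking out):
total = 4  # -> total = 4
m = total ** 2  # -> m = 16
out = m % 7  # -> out = 2

Answer: 2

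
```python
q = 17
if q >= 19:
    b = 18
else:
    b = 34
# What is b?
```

Answer: 34

Derivation:
Trace (tracking b):
q = 17  # -> q = 17
if q >= 19:  # condition is False
else:
    b = 34  # -> b = 34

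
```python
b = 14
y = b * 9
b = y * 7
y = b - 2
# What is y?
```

Trace (tracking y):
b = 14  # -> b = 14
y = b * 9  # -> y = 126
b = y * 7  # -> b = 882
y = b - 2  # -> y = 880

Answer: 880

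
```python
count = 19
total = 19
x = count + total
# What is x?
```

Trace (tracking x):
count = 19  # -> count = 19
total = 19  # -> total = 19
x = count + total  # -> x = 38

Answer: 38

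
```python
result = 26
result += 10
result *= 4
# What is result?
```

Trace (tracking result):
result = 26  # -> result = 26
result += 10  # -> result = 36
result *= 4  # -> result = 144

Answer: 144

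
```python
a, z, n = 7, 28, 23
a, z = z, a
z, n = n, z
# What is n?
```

Trace (tracking n):
a, z, n = (7, 28, 23)  # -> a = 7, z = 28, n = 23
a, z = (z, a)  # -> a = 28, z = 7
z, n = (n, z)  # -> z = 23, n = 7

Answer: 7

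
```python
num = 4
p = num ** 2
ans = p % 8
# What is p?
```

Answer: 16

Derivation:
Trace (tracking p):
num = 4  # -> num = 4
p = num ** 2  # -> p = 16
ans = p % 8  # -> ans = 0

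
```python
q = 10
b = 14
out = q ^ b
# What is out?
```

Answer: 4

Derivation:
Trace (tracking out):
q = 10  # -> q = 10
b = 14  # -> b = 14
out = q ^ b  # -> out = 4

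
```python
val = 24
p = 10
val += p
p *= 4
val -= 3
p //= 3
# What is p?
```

Trace (tracking p):
val = 24  # -> val = 24
p = 10  # -> p = 10
val += p  # -> val = 34
p *= 4  # -> p = 40
val -= 3  # -> val = 31
p //= 3  # -> p = 13

Answer: 13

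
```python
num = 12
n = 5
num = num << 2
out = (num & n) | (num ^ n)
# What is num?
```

Answer: 48

Derivation:
Trace (tracking num):
num = 12  # -> num = 12
n = 5  # -> n = 5
num = num << 2  # -> num = 48
out = num & n | num ^ n  # -> out = 53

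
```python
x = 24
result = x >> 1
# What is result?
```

Trace (tracking result):
x = 24  # -> x = 24
result = x >> 1  # -> result = 12

Answer: 12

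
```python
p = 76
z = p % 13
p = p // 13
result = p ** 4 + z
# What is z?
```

Answer: 11

Derivation:
Trace (tracking z):
p = 76  # -> p = 76
z = p % 13  # -> z = 11
p = p // 13  # -> p = 5
result = p ** 4 + z  # -> result = 636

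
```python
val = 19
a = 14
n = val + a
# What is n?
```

Answer: 33

Derivation:
Trace (tracking n):
val = 19  # -> val = 19
a = 14  # -> a = 14
n = val + a  # -> n = 33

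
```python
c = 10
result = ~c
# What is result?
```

Trace (tracking result):
c = 10  # -> c = 10
result = ~c  # -> result = -11

Answer: -11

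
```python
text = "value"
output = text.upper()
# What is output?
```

Answer: 'VALUE'

Derivation:
Trace (tracking output):
text = 'value'  # -> text = 'value'
output = text.upper()  # -> output = 'VALUE'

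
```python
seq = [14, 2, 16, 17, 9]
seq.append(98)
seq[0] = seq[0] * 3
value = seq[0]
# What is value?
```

Trace (tracking value):
seq = [14, 2, 16, 17, 9]  # -> seq = [14, 2, 16, 17, 9]
seq.append(98)  # -> seq = [14, 2, 16, 17, 9, 98]
seq[0] = seq[0] * 3  # -> seq = [42, 2, 16, 17, 9, 98]
value = seq[0]  # -> value = 42

Answer: 42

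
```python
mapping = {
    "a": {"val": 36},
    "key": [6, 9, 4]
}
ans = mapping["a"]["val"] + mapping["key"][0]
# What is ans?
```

Trace (tracking ans):
mapping = {'a': {'val': 36}, 'key': [6, 9, 4]}  # -> mapping = {'a': {'val': 36}, 'key': [6, 9, 4]}
ans = mapping['a']['val'] + mapping['key'][0]  # -> ans = 42

Answer: 42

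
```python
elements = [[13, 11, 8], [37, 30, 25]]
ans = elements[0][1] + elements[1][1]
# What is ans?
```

Answer: 41

Derivation:
Trace (tracking ans):
elements = [[13, 11, 8], [37, 30, 25]]  # -> elements = [[13, 11, 8], [37, 30, 25]]
ans = elements[0][1] + elements[1][1]  # -> ans = 41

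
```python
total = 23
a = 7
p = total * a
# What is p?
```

Trace (tracking p):
total = 23  # -> total = 23
a = 7  # -> a = 7
p = total * a  # -> p = 161

Answer: 161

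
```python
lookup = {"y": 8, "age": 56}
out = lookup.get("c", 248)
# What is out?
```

Trace (tracking out):
lookup = {'y': 8, 'age': 56}  # -> lookup = {'y': 8, 'age': 56}
out = lookup.get('c', 248)  # -> out = 248

Answer: 248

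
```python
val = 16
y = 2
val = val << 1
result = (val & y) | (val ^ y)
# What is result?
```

Answer: 34

Derivation:
Trace (tracking result):
val = 16  # -> val = 16
y = 2  # -> y = 2
val = val << 1  # -> val = 32
result = val & y | val ^ y  # -> result = 34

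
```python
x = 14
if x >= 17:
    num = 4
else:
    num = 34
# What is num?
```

Answer: 34

Derivation:
Trace (tracking num):
x = 14  # -> x = 14
if x >= 17:  # condition is False
else:
    num = 34  # -> num = 34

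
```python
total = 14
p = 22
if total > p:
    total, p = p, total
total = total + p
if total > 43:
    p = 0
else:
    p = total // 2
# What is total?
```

Answer: 36

Derivation:
Trace (tracking total):
total = 14  # -> total = 14
p = 22  # -> p = 22
if total > p:  # condition is False
total = total + p  # -> total = 36
if total > 43:  # condition is False
else:
    p = total // 2  # -> p = 18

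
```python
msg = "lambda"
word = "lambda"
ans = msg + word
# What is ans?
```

Answer: 'lambdalambda'

Derivation:
Trace (tracking ans):
msg = 'lambda'  # -> msg = 'lambda'
word = 'lambda'  # -> word = 'lambda'
ans = msg + word  # -> ans = 'lambdalambda'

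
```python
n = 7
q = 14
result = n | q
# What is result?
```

Answer: 15

Derivation:
Trace (tracking result):
n = 7  # -> n = 7
q = 14  # -> q = 14
result = n | q  # -> result = 15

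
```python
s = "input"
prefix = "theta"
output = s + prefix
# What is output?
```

Answer: 'inputtheta'

Derivation:
Trace (tracking output):
s = 'input'  # -> s = 'input'
prefix = 'theta'  # -> prefix = 'theta'
output = s + prefix  # -> output = 'inputtheta'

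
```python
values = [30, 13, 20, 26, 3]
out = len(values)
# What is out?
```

Answer: 5

Derivation:
Trace (tracking out):
values = [30, 13, 20, 26, 3]  # -> values = [30, 13, 20, 26, 3]
out = len(values)  # -> out = 5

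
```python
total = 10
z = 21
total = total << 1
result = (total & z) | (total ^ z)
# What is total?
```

Answer: 20

Derivation:
Trace (tracking total):
total = 10  # -> total = 10
z = 21  # -> z = 21
total = total << 1  # -> total = 20
result = total & z | total ^ z  # -> result = 21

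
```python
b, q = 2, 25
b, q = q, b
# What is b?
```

Trace (tracking b):
b, q = (2, 25)  # -> b = 2, q = 25
b, q = (q, b)  # -> b = 25, q = 2

Answer: 25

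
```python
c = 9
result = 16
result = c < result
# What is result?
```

Answer: True

Derivation:
Trace (tracking result):
c = 9  # -> c = 9
result = 16  # -> result = 16
result = c < result  # -> result = True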